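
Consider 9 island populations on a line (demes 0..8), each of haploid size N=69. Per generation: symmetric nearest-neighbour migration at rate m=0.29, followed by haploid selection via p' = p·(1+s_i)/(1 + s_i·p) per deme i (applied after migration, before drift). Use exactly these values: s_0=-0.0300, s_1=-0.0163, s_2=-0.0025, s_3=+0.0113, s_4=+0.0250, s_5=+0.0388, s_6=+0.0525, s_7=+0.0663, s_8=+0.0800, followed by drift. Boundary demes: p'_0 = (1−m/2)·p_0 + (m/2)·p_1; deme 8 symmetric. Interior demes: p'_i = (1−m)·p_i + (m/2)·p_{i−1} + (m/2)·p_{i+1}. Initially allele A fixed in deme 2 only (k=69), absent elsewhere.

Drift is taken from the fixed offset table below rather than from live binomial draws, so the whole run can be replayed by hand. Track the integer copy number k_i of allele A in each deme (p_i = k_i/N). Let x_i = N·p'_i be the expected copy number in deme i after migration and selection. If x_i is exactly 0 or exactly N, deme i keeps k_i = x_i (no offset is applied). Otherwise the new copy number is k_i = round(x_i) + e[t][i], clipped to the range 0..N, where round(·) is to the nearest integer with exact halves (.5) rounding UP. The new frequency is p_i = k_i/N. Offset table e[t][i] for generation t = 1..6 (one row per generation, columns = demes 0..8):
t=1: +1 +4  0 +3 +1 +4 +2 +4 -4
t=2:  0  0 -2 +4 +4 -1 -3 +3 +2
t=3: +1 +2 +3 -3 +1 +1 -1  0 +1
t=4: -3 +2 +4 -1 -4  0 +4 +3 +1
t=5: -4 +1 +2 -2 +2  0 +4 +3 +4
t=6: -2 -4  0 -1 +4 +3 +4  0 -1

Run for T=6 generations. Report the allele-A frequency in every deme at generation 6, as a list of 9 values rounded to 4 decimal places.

[0.0435, 0.2319, 0.4058, 0.2464, 0.2029, 0.1159, 0.1449, 0.0580, 0.0000]

t=0: k=[0 0 69 0 0 0 0 0 0]
t=1: x=[0.0000 9.8652 48.9544 10.1015 0.0000 0.0000 0.0000 0.0000 0.0000] k=[0 14 49 13 0 0 0 0 0]
t=2: x=[1.9708 16.8350 38.6625 16.4755 1.9308 0.0000 0.0000 0.0000 0.0000] k=[2 17 37 20 6 0 0 0 0]
t=3: x=[4.0571 17.5094 31.5921 20.5970 7.3200 0.9033 0.0000 0.0000 0.0000] k=[5 20 35 18 8 2 0 0 0]
t=4: x=[6.9815 19.7674 30.3174 19.1702 8.7672 2.6762 0.3052 0.0000 0.0000] k=[4 22 34 18 5 3 4 0 0]
t=5: x=[6.4302 20.8899 29.8976 18.5872 6.7438 3.5614 3.4384 0.6181 0.0000] k=[2 22 32 17 9 4 7 4 0]
t=6: x=[4.7631 20.3136 28.3332 18.1650 9.6379 5.3447 6.4219 4.0954 0.6260] k=[3 16 28 17 14 8 10 4 0]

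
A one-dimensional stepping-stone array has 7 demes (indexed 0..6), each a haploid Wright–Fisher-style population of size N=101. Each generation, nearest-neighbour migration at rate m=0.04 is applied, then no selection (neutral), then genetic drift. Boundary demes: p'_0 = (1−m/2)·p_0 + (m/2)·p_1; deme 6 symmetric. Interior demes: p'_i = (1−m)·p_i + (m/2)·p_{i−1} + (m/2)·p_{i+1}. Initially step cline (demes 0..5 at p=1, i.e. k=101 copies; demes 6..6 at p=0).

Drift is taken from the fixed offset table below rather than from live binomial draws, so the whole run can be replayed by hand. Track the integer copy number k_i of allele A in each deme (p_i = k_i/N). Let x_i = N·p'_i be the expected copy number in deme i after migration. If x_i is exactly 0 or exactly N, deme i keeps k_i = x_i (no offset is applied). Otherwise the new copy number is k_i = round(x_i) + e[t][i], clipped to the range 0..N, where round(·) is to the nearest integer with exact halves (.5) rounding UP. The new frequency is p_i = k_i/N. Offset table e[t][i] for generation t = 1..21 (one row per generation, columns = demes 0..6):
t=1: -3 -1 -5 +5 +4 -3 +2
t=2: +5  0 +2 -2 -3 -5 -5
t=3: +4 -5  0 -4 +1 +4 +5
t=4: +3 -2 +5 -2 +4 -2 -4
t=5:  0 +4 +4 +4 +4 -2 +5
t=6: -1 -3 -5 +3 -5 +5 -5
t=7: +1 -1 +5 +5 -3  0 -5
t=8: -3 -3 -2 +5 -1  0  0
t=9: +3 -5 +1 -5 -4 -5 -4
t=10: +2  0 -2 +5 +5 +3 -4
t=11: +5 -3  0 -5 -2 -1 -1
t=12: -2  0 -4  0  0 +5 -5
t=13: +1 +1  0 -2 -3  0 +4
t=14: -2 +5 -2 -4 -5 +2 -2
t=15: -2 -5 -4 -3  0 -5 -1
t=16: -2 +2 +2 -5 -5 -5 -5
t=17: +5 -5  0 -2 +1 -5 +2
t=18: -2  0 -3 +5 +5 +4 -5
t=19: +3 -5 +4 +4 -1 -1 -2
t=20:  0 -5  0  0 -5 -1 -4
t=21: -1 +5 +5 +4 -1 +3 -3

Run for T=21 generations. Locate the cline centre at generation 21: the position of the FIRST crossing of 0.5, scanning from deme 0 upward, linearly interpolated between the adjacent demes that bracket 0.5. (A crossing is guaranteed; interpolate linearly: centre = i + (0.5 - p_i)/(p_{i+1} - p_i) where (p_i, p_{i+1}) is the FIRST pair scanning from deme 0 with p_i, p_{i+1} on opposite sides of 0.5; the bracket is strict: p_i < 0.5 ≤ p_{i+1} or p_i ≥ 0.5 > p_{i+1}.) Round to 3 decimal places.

t=0: k=[101 101 101 101 101 101 0]
t=1: x=[101.0000 101.0000 101.0000 101.0000 101.0000 98.9800 2.0200] k=[101 101 101 101 101 96 4]
t=2: x=[101.0000 101.0000 101.0000 101.0000 100.9000 94.2600 5.8400] k=[101 101 101 101 98 89 1]
t=3: x=[101.0000 101.0000 101.0000 100.9400 97.8800 87.4200 2.7600] k=[101 101 101 97 99 91 8]
t=4: x=[101.0000 101.0000 100.9200 97.1200 98.8000 89.5000 9.6600] k=[101 101 101 95 101 88 6]
t=5: x=[101.0000 101.0000 100.8800 95.2400 100.6200 86.6200 7.6400] k=[101 101 101 99 101 85 13]
t=6: x=[101.0000 101.0000 100.9600 99.0800 100.6400 83.8800 14.4400] k=[101 101 96 101 96 89 9]
t=7: x=[101.0000 100.9000 96.2000 100.8000 95.9600 87.5400 10.6000] k=[101 100 101 101 93 88 6]
t=8: x=[100.9800 100.0400 100.9800 100.8400 93.0600 86.4600 7.6400] k=[98 97 99 101 92 86 8]
t=9: x=[97.9800 97.0600 99.0000 100.7800 92.0600 84.5600 9.5600] k=[101 92 100 96 88 80 6]
t=10: x=[100.8200 92.3400 99.7600 95.9200 88.0000 78.6800 7.4800] k=[101 92 98 101 93 82 3]
t=11: x=[100.8200 92.3000 97.9400 100.7800 92.9400 80.6400 4.5800] k=[101 89 98 96 91 80 4]
t=12: x=[100.7600 89.4200 97.7800 95.9400 90.8800 78.7000 5.5200] k=[99 89 94 96 91 84 1]
t=13: x=[98.8000 89.3000 93.9400 95.8600 90.9600 82.4800 2.6600] k=[100 90 94 94 88 82 7]
t=14: x=[99.8000 90.2800 93.9200 93.8800 88.0000 80.6200 8.5000] k=[98 95 92 90 83 83 7]
t=15: x=[97.9400 95.0000 92.0200 89.9000 83.1400 81.4800 8.5200] k=[96 90 88 87 83 76 8]
t=16: x=[95.8800 90.0800 88.0200 86.9400 82.9400 74.7800 9.3600] k=[94 92 90 82 78 70 4]
t=17: x=[93.9600 92.0000 89.8800 82.0800 77.9200 68.8400 5.3200] k=[99 87 90 80 79 64 7]
t=18: x=[98.7600 87.3000 89.7400 80.1800 78.7200 63.1600 8.1400] k=[97 87 87 85 84 67 3]
t=19: x=[96.8000 87.2000 86.9600 85.0200 83.6800 66.0600 4.2800] k=[100 82 91 89 83 65 2]
t=20: x=[99.6400 82.5400 90.7800 88.9200 82.7600 64.1000 3.2600] k=[100 78 91 89 78 63 0]
t=21: x=[99.5600 78.7000 90.7000 88.8200 77.9200 62.0400 1.2600] k=[99 84 96 93 77 65 0]

5.223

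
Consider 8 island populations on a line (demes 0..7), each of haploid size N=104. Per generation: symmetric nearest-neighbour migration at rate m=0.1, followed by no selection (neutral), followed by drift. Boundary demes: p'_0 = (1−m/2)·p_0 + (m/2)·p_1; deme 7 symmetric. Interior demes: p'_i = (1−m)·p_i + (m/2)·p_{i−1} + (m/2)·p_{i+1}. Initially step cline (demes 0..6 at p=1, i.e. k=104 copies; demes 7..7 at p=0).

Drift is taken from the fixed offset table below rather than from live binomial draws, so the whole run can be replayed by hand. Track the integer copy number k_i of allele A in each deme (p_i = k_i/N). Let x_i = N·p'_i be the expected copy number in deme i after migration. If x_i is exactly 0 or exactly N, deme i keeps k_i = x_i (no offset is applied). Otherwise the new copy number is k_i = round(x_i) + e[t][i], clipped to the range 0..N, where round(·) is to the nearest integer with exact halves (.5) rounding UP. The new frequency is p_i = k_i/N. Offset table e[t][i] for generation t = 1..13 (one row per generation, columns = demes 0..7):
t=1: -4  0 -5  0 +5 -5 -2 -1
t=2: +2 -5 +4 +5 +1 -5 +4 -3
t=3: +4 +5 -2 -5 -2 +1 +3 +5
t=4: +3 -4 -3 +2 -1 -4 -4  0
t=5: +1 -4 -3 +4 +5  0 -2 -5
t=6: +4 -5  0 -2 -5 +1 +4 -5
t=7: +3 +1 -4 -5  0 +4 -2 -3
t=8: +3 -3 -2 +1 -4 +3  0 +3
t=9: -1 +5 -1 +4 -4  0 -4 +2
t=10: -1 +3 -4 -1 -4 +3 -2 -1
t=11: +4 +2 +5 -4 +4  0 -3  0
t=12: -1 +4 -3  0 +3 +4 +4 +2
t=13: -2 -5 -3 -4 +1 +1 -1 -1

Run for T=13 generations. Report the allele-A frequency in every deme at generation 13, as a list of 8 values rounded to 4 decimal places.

t=0: k=[104 104 104 104 104 104 104 0]
t=1: x=[104.0000 104.0000 104.0000 104.0000 104.0000 104.0000 98.8000 5.2000] k=[104 104 104 104 104 104 97 4]
t=2: x=[104.0000 104.0000 104.0000 104.0000 104.0000 103.6500 92.7000 8.6500] k=[104 104 104 104 104 99 97 6]
t=3: x=[104.0000 104.0000 104.0000 104.0000 103.7500 99.1500 92.5500 10.5500] k=[104 104 104 104 102 100 96 16]
t=4: x=[104.0000 104.0000 104.0000 103.9000 102.0000 99.9000 92.2000 20.0000] k=[104 104 104 104 101 96 88 20]
t=5: x=[104.0000 104.0000 104.0000 103.8500 100.9000 95.8500 85.0000 23.4000] k=[104 104 104 104 104 96 83 18]
t=6: x=[104.0000 104.0000 104.0000 104.0000 103.6000 95.7500 80.4000 21.2500] k=[104 104 104 104 99 97 84 16]
t=7: x=[104.0000 104.0000 104.0000 103.7500 99.1500 96.4500 81.2500 19.4000] k=[104 104 104 99 99 100 79 16]
t=8: x=[104.0000 104.0000 103.7500 99.2500 99.0500 98.9000 76.9000 19.1500] k=[104 104 102 100 95 102 77 22]
t=9: x=[104.0000 103.9000 102.0000 99.8500 95.6000 100.4000 75.5000 24.7500] k=[104 104 101 104 92 100 72 27]
t=10: x=[104.0000 103.8500 101.3000 103.2500 93.0000 98.2000 71.1500 29.2500] k=[104 104 97 102 89 101 69 28]
t=11: x=[104.0000 103.6500 97.6000 101.1000 90.2500 98.8000 68.5500 30.0500] k=[104 104 103 97 94 99 66 30]
t=12: x=[104.0000 103.9500 102.7500 97.1500 94.4000 97.1000 65.8500 31.8000] k=[104 104 100 97 97 101 70 34]
t=13: x=[104.0000 103.8000 100.0500 97.1500 97.2000 99.2500 69.7500 35.8000] k=[104 99 97 93 98 100 69 35]

[1.0000, 0.9519, 0.9327, 0.8942, 0.9423, 0.9615, 0.6635, 0.3365]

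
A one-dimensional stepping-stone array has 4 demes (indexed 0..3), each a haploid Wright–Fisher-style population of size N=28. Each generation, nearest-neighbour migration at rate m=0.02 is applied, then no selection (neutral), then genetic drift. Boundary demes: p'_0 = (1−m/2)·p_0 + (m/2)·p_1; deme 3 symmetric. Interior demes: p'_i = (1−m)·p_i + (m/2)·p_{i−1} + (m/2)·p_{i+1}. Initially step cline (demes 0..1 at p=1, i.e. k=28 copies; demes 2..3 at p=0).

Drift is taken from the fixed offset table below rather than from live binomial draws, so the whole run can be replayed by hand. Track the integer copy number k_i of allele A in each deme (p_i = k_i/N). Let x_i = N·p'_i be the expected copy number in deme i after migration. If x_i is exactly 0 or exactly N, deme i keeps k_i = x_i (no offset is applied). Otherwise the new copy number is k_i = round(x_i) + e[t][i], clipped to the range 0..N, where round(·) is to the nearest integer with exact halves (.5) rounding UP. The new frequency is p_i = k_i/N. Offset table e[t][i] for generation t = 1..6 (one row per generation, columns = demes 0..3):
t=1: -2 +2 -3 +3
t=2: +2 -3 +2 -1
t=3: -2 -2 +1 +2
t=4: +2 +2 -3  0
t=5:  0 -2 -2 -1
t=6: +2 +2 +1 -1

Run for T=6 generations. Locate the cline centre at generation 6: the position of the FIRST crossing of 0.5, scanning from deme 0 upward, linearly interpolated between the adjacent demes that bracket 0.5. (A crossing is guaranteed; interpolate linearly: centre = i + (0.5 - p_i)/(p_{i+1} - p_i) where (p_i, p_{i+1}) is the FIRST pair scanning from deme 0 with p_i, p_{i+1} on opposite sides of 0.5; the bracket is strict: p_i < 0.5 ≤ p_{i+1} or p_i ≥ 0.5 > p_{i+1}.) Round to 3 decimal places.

t=0: k=[28 28 0 0]
t=1: x=[28.0000 27.7200 0.2800 0.0000] k=[28 28 0 0]
t=2: x=[28.0000 27.7200 0.2800 0.0000] k=[28 25 2 0]
t=3: x=[27.9700 24.8000 2.2100 0.0200] k=[26 23 3 2]
t=4: x=[25.9700 22.8300 3.1900 2.0100] k=[28 25 0 2]
t=5: x=[27.9700 24.7800 0.2700 1.9800] k=[28 23 0 1]
t=6: x=[27.9500 22.8200 0.2400 0.9900] k=[28 25 1 0]

1.458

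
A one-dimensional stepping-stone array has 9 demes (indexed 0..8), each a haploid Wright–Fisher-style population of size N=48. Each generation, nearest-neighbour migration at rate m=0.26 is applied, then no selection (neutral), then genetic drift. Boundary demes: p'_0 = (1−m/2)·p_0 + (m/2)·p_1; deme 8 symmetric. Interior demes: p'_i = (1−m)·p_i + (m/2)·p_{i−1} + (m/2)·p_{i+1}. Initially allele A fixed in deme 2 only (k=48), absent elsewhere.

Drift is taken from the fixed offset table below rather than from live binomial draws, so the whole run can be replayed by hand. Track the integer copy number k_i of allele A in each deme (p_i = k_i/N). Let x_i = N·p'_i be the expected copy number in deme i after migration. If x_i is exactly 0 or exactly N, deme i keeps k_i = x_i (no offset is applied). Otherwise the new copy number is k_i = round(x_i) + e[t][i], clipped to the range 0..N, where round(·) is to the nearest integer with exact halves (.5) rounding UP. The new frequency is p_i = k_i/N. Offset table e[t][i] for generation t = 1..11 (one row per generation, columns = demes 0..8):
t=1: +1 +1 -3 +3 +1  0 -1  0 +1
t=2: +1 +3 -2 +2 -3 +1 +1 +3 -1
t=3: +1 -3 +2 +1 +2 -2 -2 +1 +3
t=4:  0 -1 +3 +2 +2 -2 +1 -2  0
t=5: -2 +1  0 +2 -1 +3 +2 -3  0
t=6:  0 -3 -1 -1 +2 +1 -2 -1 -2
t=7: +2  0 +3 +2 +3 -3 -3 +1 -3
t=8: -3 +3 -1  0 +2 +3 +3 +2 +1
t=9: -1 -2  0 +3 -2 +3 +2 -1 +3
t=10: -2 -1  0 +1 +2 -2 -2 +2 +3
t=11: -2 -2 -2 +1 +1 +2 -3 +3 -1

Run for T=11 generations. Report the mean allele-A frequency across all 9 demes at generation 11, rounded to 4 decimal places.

t=0: k=[0 0 48 0 0 0 0 0 0]
t=1: x=[0.0000 6.2400 35.5200 6.2400 0.0000 0.0000 0.0000 0.0000 0.0000] k=[0 7 33 9 0 0 0 0 0]
t=2: x=[0.9100 9.4700 26.5000 10.9500 1.1700 0.0000 0.0000 0.0000 0.0000] k=[2 12 25 13 0 0 0 0 0]
t=3: x=[3.3000 12.3900 21.7500 12.8700 1.6900 0.0000 0.0000 0.0000 0.0000] k=[4 9 24 14 4 0 0 0 0]
t=4: x=[4.6500 10.3000 20.7500 14.0000 4.7800 0.5200 0.0000 0.0000 0.0000] k=[5 9 24 16 7 0 0 0 0]
t=5: x=[5.5200 10.4300 21.0100 15.8700 7.2600 0.9100 0.0000 0.0000 0.0000] k=[4 11 21 18 6 4 0 0 0]
t=6: x=[4.9100 11.3900 19.3100 16.8300 7.3000 3.7400 0.5200 0.0000 0.0000] k=[5 8 18 16 9 5 0 0 0]
t=7: x=[5.3900 8.9100 16.4400 15.3500 9.3900 4.8700 0.6500 0.0000 0.0000] k=[7 9 19 17 12 2 0 0 0]
t=8: x=[7.2600 10.0400 17.4400 16.6100 11.3500 3.0400 0.2600 0.0000 0.0000] k=[4 13 16 17 13 6 3 0 0]
t=9: x=[5.1700 12.2200 15.7400 16.3500 12.6100 6.5200 3.0000 0.3900 0.0000] k=[4 10 16 19 11 10 5 0 0]
t=10: x=[4.7800 10.0000 15.6100 17.5700 11.9100 9.4800 5.0000 0.6500 0.0000] k=[3 9 16 19 14 7 3 3 0]
t=11: x=[3.7800 9.1300 15.4800 17.9600 13.7400 7.3900 3.5200 2.6100 0.3900] k=[2 7 13 19 15 9 1 6 0]

0.1667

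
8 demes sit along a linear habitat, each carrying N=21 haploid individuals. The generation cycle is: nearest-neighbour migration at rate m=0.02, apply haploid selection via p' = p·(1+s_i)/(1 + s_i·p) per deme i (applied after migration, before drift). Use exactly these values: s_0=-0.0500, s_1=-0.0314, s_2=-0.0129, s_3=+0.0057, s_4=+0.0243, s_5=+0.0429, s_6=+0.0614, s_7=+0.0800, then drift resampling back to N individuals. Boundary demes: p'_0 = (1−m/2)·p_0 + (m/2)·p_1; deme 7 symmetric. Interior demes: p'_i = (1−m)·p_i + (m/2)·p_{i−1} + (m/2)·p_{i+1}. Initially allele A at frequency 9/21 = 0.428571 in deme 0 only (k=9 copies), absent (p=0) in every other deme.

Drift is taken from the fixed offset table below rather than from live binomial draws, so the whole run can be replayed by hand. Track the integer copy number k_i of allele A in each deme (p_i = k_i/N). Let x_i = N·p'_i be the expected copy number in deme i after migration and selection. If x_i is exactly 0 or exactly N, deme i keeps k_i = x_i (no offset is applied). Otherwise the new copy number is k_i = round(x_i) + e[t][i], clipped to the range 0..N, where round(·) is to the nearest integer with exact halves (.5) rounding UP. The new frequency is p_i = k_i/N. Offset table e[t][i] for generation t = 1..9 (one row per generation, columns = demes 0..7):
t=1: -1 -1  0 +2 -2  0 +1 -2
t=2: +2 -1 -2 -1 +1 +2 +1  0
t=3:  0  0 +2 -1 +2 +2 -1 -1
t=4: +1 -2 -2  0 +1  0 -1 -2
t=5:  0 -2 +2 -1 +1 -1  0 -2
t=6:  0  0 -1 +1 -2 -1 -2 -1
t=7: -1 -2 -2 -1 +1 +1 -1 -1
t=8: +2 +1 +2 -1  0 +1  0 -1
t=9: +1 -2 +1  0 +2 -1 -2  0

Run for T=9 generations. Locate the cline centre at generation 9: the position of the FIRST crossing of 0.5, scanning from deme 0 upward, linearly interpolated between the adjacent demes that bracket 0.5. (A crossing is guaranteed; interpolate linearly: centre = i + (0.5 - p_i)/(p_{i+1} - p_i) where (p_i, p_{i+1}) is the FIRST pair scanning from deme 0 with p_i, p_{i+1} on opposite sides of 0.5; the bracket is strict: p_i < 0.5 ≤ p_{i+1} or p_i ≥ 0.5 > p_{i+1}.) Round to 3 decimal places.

0.192

t=0: k=[9 0 0 0 0 0 0 0]
t=1: x=[8.6480 0.0872 0.0000 0.0000 0.0000 0.0000 0.0000 0.0000] k=[8 0 0 0 0 0 0 0]
t=2: x=[7.6686 0.0775 0.0000 0.0000 0.0000 0.0000 0.0000 0.0000] k=[10 0 0 0 0 0 0 0]
t=3: x=[9.6320 0.0969 0.0000 0.0000 0.0000 0.0000 0.0000 0.0000] k=[10 0 0 0 0 0 0 0]
t=4: x=[9.6320 0.0969 0.0000 0.0000 0.0000 0.0000 0.0000 0.0000] k=[11 0 0 0 0 0 0 0]
t=5: x=[10.6209 0.1066 0.0000 0.0000 0.0000 0.0000 0.0000 0.0000] k=[11 0 0 0 0 0 0 0]
t=6: x=[10.6209 0.1066 0.0000 0.0000 0.0000 0.0000 0.0000 0.0000] k=[11 0 0 0 0 0 0 0]
t=7: x=[10.6209 0.1066 0.0000 0.0000 0.0000 0.0000 0.0000 0.0000] k=[10 0 0 0 0 0 0 0]
t=8: x=[9.6320 0.0969 0.0000 0.0000 0.0000 0.0000 0.0000 0.0000] k=[12 1 0 0 0 0 0 0]
t=9: x=[11.6246 1.0672 0.0099 0.0000 0.0000 0.0000 0.0000 0.0000] k=[13 0 1 0 0 0 0 0]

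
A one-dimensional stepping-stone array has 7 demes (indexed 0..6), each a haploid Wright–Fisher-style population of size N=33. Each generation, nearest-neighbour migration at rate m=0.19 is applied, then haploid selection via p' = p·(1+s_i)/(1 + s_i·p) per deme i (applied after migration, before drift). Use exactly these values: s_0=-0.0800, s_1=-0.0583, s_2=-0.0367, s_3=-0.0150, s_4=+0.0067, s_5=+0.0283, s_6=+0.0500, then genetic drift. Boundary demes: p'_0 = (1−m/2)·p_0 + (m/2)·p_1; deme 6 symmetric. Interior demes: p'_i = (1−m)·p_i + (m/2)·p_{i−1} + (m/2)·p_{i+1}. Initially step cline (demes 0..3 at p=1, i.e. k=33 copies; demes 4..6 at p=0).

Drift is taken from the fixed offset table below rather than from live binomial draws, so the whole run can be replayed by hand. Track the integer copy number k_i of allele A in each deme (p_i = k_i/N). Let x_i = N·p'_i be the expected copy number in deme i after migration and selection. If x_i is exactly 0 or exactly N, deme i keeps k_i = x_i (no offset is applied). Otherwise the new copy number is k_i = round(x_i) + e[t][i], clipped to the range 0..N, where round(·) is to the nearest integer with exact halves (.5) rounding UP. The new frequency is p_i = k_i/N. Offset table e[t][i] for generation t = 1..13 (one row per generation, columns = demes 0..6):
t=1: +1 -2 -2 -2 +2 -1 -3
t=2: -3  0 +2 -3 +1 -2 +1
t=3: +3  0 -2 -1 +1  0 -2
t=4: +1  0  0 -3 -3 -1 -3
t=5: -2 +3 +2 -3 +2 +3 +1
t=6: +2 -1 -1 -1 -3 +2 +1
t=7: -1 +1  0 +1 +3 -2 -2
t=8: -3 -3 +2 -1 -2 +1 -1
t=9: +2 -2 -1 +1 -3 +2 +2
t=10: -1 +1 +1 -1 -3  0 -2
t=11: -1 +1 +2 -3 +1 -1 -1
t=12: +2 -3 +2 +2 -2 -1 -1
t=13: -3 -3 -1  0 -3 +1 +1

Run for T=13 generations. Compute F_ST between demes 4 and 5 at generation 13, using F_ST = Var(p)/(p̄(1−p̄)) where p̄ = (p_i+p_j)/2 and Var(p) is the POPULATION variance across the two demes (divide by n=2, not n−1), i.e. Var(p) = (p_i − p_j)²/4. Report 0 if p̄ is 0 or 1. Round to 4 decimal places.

0.0086

t=0: k=[33 33 33 33 0 0 0]
t=1: x=[33.0000 33.0000 33.0000 29.8219 3.1540 0.0000 0.0000] k=[33 33 33 28 5 0 0]
t=2: x=[33.0000 33.0000 32.5072 26.2088 6.7458 0.4882 0.0000] k=[33 33 33 23 8 0 0]
t=3: x=[33.0000 33.0000 32.0149 22.4166 8.7077 0.7810 0.0000] k=[33 33 30 21 10 1 0]
t=4: x=[33.0000 32.6975 29.3092 20.6936 10.2371 1.8071 0.0997] k=[33 33 29 18 7 1 0]
t=5: x=[33.0000 32.5968 28.1832 17.8763 7.5137 1.5148 0.0997] k=[33 33 30 15 10 5 1]
t=6: x=[33.0000 32.6975 28.7227 15.8255 10.0466 5.2164 1.4460] k=[33 32 28 15 7 7 2]
t=7: x=[32.8968 31.6387 26.9627 15.3509 7.7997 6.6723 2.5890] k=[32 33 27 16 11 5 1]
t=8: x=[32.0186 32.2947 26.3282 16.4453 10.9538 5.3132 1.4460] k=[29 29 28 15 9 6 0]
t=9: x=[28.6975 28.6846 26.6709 15.5407 9.3296 5.8481 0.5980] k=[31 27 26 17 6 8 3]
t=10: x=[30.4292 26.9956 25.0159 16.6853 7.2728 7.4954 3.6296] k=[29 28 26 16 4 7 2]
t=11: x=[28.5964 27.6408 25.0159 15.6856 5.4553 6.3824 2.5890] k=[28 29 27 13 6 5 2]
t=12: x=[27.7365 28.4860 25.6486 13.5442 6.6052 4.9258 2.3910] k=[30 25 28 16 5 4 1]
t=13: x=[29.2571 25.4148 26.3793 15.9704 5.9826 3.9051 1.3466] k=[26 22 25 16 3 5 2]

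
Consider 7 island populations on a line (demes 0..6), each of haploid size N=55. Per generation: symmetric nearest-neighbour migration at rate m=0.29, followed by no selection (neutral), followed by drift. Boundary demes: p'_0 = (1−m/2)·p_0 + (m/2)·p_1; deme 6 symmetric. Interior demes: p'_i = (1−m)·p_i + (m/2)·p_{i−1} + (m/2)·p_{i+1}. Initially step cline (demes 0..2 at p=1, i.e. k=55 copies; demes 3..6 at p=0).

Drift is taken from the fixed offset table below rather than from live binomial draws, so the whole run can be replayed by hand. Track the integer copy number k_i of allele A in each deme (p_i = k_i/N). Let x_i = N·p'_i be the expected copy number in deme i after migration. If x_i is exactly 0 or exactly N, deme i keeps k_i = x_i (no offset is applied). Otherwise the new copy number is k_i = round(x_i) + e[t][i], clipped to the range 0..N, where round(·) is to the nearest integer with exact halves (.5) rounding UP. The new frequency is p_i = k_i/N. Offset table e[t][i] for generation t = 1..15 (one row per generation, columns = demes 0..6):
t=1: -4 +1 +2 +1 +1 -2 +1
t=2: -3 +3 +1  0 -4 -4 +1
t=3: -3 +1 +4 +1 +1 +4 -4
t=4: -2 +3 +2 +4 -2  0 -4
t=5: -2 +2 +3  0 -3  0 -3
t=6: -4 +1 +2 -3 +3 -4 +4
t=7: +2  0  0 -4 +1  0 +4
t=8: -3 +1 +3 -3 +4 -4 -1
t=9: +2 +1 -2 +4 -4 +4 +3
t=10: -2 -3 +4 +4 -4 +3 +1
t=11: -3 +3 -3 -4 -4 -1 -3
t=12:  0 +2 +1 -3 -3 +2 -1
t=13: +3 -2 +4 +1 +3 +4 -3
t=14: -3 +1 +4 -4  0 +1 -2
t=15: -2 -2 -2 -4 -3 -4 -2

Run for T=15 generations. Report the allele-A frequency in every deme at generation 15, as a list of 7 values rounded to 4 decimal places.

[0.8182, 0.8182, 0.7273, 0.3455, 0.2000, 0.0909, 0.0000]

t=0: k=[55 55 55 0 0 0 0]
t=1: x=[55.0000 55.0000 47.0250 7.9750 0.0000 0.0000 0.0000] k=[55 55 49 9 0 0 0]
t=2: x=[55.0000 54.1300 44.0700 13.4950 1.3050 0.0000 0.0000] k=[55 55 45 13 0 0 0]
t=3: x=[55.0000 53.5500 41.8100 15.7550 1.8850 0.0000 0.0000] k=[55 55 46 17 3 0 0]
t=4: x=[55.0000 53.6950 43.1000 19.1750 4.5950 0.4350 0.0000] k=[55 55 45 23 3 0 0]
t=5: x=[55.0000 53.5500 43.2600 23.2900 5.4650 0.4350 0.0000] k=[55 55 46 23 2 0 0]
t=6: x=[55.0000 53.6950 43.9700 23.2900 4.7550 0.2900 0.0000] k=[55 55 46 20 8 0 0]
t=7: x=[55.0000 53.6950 43.5350 22.0300 8.5800 1.1600 0.0000] k=[55 54 44 18 10 1 0]
t=8: x=[54.8550 52.6950 41.6800 20.6100 9.8550 2.1600 0.1450] k=[52 54 45 18 14 0 0]
t=9: x=[52.2900 52.4050 42.3900 21.3350 12.5500 2.0300 0.0000] k=[54 53 40 25 9 6 0]
t=10: x=[53.8550 51.2600 39.7100 24.8550 10.8850 5.5650 0.8700] k=[52 48 44 29 7 9 2]
t=11: x=[51.4200 48.0000 42.4050 27.9850 10.4800 7.6950 3.0150] k=[48 51 39 24 6 7 0]
t=12: x=[48.4350 48.8250 38.5650 23.5650 8.7550 5.8400 1.0150] k=[48 51 40 21 6 8 0]
t=13: x=[48.4350 48.9700 38.8400 21.5800 8.4650 6.5500 1.1600] k=[51 47 43 23 11 11 0]
t=14: x=[50.4200 47.0000 40.6800 24.1600 12.7400 9.4050 1.5950] k=[47 48 45 20 13 10 0]
t=15: x=[47.1450 47.4200 41.8100 22.6100 13.5800 8.9850 1.4500] k=[45 45 40 19 11 5 0]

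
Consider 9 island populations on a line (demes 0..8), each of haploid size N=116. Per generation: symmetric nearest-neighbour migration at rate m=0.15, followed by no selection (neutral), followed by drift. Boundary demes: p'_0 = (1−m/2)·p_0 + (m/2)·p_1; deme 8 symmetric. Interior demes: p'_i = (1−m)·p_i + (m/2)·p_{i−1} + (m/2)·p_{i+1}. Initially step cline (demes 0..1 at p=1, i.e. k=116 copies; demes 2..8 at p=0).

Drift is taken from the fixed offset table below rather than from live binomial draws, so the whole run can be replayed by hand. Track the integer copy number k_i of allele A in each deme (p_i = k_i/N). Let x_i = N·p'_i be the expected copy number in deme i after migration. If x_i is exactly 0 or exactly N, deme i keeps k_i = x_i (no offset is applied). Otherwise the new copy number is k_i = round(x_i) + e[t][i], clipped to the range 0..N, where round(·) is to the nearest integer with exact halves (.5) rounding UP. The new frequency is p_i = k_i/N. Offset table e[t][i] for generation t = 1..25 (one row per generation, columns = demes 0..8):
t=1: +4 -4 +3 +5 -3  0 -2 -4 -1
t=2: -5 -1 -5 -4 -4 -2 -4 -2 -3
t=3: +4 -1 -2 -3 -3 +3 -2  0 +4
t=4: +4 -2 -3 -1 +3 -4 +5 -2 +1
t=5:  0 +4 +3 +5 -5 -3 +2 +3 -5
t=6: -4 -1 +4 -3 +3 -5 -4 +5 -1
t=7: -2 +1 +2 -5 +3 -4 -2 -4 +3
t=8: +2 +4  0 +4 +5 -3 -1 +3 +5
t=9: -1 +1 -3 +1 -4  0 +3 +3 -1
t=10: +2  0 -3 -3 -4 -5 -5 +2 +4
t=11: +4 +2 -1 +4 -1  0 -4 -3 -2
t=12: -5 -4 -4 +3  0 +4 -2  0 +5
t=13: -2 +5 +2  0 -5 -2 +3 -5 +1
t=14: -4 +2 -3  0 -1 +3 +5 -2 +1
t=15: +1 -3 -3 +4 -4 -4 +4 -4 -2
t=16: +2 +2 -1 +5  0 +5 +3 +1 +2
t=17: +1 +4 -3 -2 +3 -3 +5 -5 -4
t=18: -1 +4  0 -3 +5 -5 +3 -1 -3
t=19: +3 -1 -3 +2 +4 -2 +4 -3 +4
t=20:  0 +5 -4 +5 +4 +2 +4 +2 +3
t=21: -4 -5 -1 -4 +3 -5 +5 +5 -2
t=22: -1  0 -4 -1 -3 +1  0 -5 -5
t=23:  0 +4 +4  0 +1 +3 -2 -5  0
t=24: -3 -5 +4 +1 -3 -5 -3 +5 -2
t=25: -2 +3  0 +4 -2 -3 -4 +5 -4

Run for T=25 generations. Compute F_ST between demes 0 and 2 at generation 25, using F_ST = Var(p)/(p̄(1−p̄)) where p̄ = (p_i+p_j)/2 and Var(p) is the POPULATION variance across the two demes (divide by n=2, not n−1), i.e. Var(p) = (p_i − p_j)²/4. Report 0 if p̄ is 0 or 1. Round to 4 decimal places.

t=0: k=[116 116 0 0 0 0 0 0 0]
t=1: x=[116.0000 107.3000 8.7000 0.0000 0.0000 0.0000 0.0000 0.0000 0.0000] k=[116 103 12 0 0 0 0 0 0]
t=2: x=[115.0250 97.1500 17.9250 0.9000 0.0000 0.0000 0.0000 0.0000 0.0000] k=[110 96 13 0 0 0 0 0 0]
t=3: x=[108.9500 90.8250 18.2500 0.9750 0.0000 0.0000 0.0000 0.0000 0.0000] k=[113 90 16 0 0 0 0 0 0]
t=4: x=[111.2750 86.1750 20.3500 1.2000 0.0000 0.0000 0.0000 0.0000 0.0000] k=[115 84 17 0 0 0 0 0 0]
t=5: x=[112.6750 81.3000 20.7500 1.2750 0.0000 0.0000 0.0000 0.0000 0.0000] k=[113 85 24 6 0 0 0 0 0]
t=6: x=[110.9000 82.5250 27.2250 6.9000 0.4500 0.0000 0.0000 0.0000 0.0000] k=[107 82 31 4 3 0 0 0 0]
t=7: x=[105.1250 80.0500 32.8000 5.9500 2.8500 0.2250 0.0000 0.0000 0.0000] k=[103 81 35 1 6 0 0 0 0]
t=8: x=[101.3500 79.2000 35.9000 3.9250 5.1750 0.4500 0.0000 0.0000 0.0000] k=[103 83 36 8 10 0 0 0 0]
t=9: x=[101.5000 80.9750 37.4250 10.2500 9.1000 0.7500 0.0000 0.0000 0.0000] k=[101 82 34 11 5 1 0 0 0]
t=10: x=[99.5750 79.8250 35.8750 12.2750 5.1500 1.2250 0.0750 0.0000 0.0000] k=[102 80 33 9 1 0 0 0 0]
t=11: x=[100.3500 78.1250 34.7250 10.2000 1.5250 0.0750 0.0000 0.0000 0.0000] k=[104 80 34 14 1 0 0 0 0]
t=12: x=[102.2000 78.3500 35.9500 14.5250 1.9000 0.0750 0.0000 0.0000 0.0000] k=[97 74 32 18 2 4 0 0 0]
t=13: x=[95.2750 72.5750 34.1000 17.8500 3.3500 3.5500 0.3000 0.0000 0.0000] k=[93 78 36 18 0 2 3 0 0]
t=14: x=[91.8750 75.9750 37.8000 18.0000 1.5000 1.9250 2.7000 0.2250 0.0000] k=[88 78 35 18 1 5 8 0 0]
t=15: x=[87.2500 75.5250 36.9500 18.0000 2.5750 4.9250 7.1750 0.6000 0.0000] k=[88 73 34 22 0 1 11 0 0]
t=16: x=[86.8750 71.2000 36.0250 21.2500 1.7250 1.6750 9.4250 0.8250 0.0000] k=[89 73 35 26 2 7 12 2 0]
t=17: x=[87.8000 71.3500 37.1750 24.8750 4.1750 7.0000 10.8750 2.6000 0.1500] k=[89 75 34 23 7 4 16 0 0]
t=18: x=[87.9500 72.9750 36.2500 22.6250 7.9750 5.1250 13.9000 1.2000 0.0000] k=[87 77 36 20 13 0 17 0 0]
t=19: x=[86.2500 74.6750 37.8750 20.6750 12.5500 2.2500 14.4500 1.2750 0.0000] k=[89 74 35 23 17 0 18 0 0]
t=20: x=[87.8750 72.2000 37.0250 23.4500 16.1750 2.6250 15.3000 1.3500 0.0000] k=[88 77 33 28 20 5 19 3 0]
t=21: x=[87.1750 74.5250 35.9250 27.7750 19.4750 7.1750 16.7500 3.9750 0.2250] k=[83 70 35 24 22 2 22 9 0]
t=22: x=[82.0250 68.3500 36.8000 24.6750 20.6500 5.0000 19.5250 9.3000 0.6750] k=[81 68 33 24 18 6 20 4 0]
t=23: x=[80.0250 66.3500 34.9500 24.2250 17.5500 7.9500 17.7500 4.9000 0.3000] k=[80 70 39 24 19 11 16 0 0]
t=24: x=[79.2500 68.4250 40.2000 24.7500 18.7750 11.9750 14.4250 1.2000 0.0000] k=[76 63 44 26 16 7 11 6 0]
t=25: x=[75.0250 62.5500 44.0750 26.6000 16.0750 7.9750 10.3250 5.9250 0.4500] k=[73 66 44 31 14 5 6 11 0]

0.0625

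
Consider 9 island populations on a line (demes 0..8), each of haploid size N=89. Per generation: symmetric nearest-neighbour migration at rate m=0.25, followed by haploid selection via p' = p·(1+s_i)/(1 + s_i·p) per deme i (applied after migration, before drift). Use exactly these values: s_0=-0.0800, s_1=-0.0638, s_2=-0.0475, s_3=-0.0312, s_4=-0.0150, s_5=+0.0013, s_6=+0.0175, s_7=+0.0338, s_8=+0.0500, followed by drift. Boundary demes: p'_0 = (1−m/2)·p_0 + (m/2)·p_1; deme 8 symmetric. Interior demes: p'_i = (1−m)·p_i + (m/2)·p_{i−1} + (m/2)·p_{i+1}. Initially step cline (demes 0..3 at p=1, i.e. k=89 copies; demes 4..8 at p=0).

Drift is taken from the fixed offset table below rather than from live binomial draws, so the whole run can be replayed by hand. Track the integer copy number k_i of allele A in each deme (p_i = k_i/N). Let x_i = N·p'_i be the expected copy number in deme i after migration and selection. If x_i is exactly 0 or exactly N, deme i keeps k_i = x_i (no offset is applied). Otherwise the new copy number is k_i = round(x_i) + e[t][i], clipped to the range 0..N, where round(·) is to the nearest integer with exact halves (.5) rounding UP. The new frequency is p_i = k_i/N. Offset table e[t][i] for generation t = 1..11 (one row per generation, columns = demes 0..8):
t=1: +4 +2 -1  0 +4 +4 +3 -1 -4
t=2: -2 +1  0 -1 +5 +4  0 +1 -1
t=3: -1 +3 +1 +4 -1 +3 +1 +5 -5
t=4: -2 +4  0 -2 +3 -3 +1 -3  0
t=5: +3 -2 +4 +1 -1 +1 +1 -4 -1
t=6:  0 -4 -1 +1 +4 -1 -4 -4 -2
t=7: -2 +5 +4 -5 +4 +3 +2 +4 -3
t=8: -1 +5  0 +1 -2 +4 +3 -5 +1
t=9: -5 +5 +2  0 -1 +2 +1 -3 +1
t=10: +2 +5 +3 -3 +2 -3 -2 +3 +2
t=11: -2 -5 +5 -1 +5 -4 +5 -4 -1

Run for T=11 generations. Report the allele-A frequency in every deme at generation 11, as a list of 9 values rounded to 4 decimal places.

[0.9101, 0.9213, 0.9438, 0.6180, 0.5056, 0.2135, 0.1798, 0.0225, 0.0449]

t=0: k=[89 89 89 89 0 0 0 0 0]
t=1: x=[89.0000 89.0000 89.0000 77.5628 10.9787 0.0000 0.0000 0.0000 0.0000] k=[89 89 89 78 15 0 0 0 0]
t=2: x=[89.0000 89.0000 87.5575 71.0501 20.7585 1.8774 0.0000 0.0000 0.0000] k=[89 89 88 70 26 6 0 0 0]
t=3: x=[89.0000 88.8665 85.7249 66.2169 28.7053 7.7592 0.7630 0.0000 0.0000] k=[89 89 87 70 28 11 2 0 0]
t=4: x=[89.0000 88.7330 84.9406 66.3439 30.8198 12.0135 2.9237 0.2584 0.0000] k=[89 89 85 64 34 9 4 0 0]
t=5: x=[89.0000 88.4661 82.5915 62.2862 34.3058 11.5130 4.1938 0.5168 0.0000] k=[89 86 87 63 33 13 5 0 0]
t=6: x=[88.5925 86.3347 83.6348 61.6532 33.9321 14.5158 5.4633 0.6460 0.0000] k=[89 82 83 63 38 14 1 0 0]
t=7: x=[88.0497 82.6204 79.9884 61.7798 37.7960 15.3915 2.5425 0.1292 0.0000] k=[86 88 84 57 42 18 5 4 0]
t=8: x=[86.0189 87.1332 80.7686 57.8614 40.5412 19.3947 6.6053 3.7424 0.5249] k=[85 89 81 59 39 23 10 0 2]
t=9: x=[85.2086 87.3996 78.8194 58.6190 39.1683 23.3974 10.5351 1.5498 1.8357] k=[80 89 81 59 38 25 12 0 3]
t=10: x=[80.5056 86.7339 78.8194 58.4927 38.6692 25.0234 12.3078 1.9370 2.7522] k=[83 89 82 55 41 22 10 5 5]
t=11: x=[83.3226 87.2664 79.0791 55.9693 40.0419 22.8971 11.0417 5.8027 5.2353] k=[81 82 84 55 45 19 16 2 4]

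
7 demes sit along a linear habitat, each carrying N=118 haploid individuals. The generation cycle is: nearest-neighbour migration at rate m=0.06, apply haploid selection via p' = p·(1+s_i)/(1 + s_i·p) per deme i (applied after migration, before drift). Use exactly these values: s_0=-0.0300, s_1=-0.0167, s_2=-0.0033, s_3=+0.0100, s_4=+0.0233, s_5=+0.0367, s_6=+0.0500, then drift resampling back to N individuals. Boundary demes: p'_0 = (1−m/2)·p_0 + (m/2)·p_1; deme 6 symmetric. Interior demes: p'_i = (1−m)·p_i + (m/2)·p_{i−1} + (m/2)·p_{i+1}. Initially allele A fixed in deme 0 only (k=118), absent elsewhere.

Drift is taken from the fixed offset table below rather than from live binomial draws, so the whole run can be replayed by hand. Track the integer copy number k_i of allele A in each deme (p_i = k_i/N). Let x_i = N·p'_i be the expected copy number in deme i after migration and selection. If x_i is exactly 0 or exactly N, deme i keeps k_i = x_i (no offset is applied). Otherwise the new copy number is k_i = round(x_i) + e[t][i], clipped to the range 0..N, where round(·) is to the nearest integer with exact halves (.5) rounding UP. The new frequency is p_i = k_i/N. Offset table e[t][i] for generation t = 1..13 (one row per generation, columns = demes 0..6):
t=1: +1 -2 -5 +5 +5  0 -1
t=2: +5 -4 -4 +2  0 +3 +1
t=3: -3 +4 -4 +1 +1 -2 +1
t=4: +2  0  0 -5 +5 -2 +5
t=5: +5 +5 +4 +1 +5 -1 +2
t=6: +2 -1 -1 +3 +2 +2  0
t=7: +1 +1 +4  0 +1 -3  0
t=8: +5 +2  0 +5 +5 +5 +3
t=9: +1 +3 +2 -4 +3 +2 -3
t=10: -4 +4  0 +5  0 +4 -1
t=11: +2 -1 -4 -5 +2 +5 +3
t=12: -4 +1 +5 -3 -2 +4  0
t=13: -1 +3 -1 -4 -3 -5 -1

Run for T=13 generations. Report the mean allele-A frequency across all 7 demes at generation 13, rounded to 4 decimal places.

0.2046

t=0: k=[118 0 0 0 0 0 0]
t=1: x=[114.3539 3.4826 0.0000 0.0000 0.0000 0.0000 0.0000] k=[115 1 0 0 0 0 0]
t=2: x=[111.3926 4.3194 0.0299 0.0000 0.0000 0.0000 0.0000] k=[116 0 0 0 0 0 0]
t=3: x=[112.3586 3.4236 0.0000 0.0000 0.0000 0.0000 0.0000] k=[109 7 0 0 0 0 0]
t=4: x=[105.6062 9.6990 0.2093 0.0000 0.0000 0.0000 0.0000] k=[108 10 0 0 0 0 0]
t=5: x=[104.7049 12.4512 0.2990 0.0000 0.0000 0.0000 0.0000] k=[110 17 4 0 0 0 0]
t=6: x=[106.9077 19.1285 4.2564 0.1212 0.0000 0.0000 0.0000] k=[109 18 3 3 0 0 0]
t=7: x=[105.9443 19.9987 3.4389 2.9384 0.0921 0.0000 0.0000] k=[107 21 7 3 1 0 0]
t=8: x=[104.0497 22.8481 7.2774 3.0898 1.0538 0.0311 0.0000] k=[109 25 7 8 6 5 0]
t=9: x=[106.1595 26.6311 7.5466 7.9837 6.1632 5.0514 0.1575] k=[107 30 10 4 9 7 0]
t=10: x=[104.3261 31.3210 10.3886 4.3717 8.9792 7.0863 0.2205] k=[100 35 10 9 9 11 0]
t=11: x=[97.5400 35.7788 10.6878 9.1133 9.2545 10.9632 0.3465] k=[100 35 7 4 11 16 3]
t=12: x=[97.5400 35.6894 7.7261 4.3414 11.1708 15.9507 3.5544] k=[94 37 13 1 9 20 4]
t=13: x=[91.6723 37.5575 13.3209 1.6158 9.2851 19.7762 4.6951] k=[91 41 12 0 6 15 4]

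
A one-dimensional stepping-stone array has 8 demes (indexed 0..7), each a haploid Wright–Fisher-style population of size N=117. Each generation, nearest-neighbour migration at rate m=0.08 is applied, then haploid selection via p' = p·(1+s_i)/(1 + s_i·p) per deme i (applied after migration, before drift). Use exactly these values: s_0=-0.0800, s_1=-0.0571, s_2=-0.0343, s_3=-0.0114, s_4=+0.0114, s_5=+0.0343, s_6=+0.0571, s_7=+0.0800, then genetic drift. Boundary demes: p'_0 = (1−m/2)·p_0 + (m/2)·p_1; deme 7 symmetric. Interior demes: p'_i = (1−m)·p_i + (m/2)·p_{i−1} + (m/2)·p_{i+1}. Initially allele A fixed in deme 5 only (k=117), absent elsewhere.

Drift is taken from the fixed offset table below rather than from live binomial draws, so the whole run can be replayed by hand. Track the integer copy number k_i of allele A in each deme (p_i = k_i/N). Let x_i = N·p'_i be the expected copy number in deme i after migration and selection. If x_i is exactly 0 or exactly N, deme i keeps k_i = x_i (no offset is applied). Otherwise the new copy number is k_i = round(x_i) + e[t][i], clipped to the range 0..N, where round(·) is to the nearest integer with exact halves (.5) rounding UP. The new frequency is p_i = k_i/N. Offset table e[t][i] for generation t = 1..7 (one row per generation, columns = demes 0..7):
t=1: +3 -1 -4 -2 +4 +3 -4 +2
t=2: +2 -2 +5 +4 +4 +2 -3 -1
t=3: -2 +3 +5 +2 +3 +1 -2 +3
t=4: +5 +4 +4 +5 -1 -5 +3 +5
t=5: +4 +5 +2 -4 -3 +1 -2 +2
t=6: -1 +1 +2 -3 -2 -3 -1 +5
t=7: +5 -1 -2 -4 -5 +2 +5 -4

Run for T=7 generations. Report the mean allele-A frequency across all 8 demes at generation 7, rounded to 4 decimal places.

0.1720

t=0: k=[0 0 0 0 0 117 0 0]
t=1: x=[0.0000 0.0000 0.0000 0.0000 4.7312 107.9263 4.9360 0.0000] k=[0 0 0 0 9 111 1 0]
t=2: x=[0.0000 0.0000 0.0000 0.3559 12.8491 102.9425 5.6513 0.0432] k=[0 0 0 4 17 105 3 0]
t=3: x=[0.0000 0.0000 0.1545 4.3121 20.1887 97.9441 7.3325 0.1296] k=[0 0 5 6 23 99 5 3]
t=4: x=[0.0000 0.1886 4.6806 6.5686 25.5859 92.8527 9.1369 3.3194] k=[0 4 9 12 25 88 12 8]
t=5: x=[0.1472 3.8168 8.6366 12.2735 27.2361 83.2555 15.6162 8.7639] k=[4 9 11 8 24 84 14 11]
t=6: x=[3.8751 8.4094 10.4627 8.6675 25.9884 79.6625 17.4901 11.9190] k=[3 9 12 6 24 77 16 17]
t=7: x=[2.9874 8.4094 11.2792 6.8853 25.6261 73.3666 19.3606 18.1068] k=[8 7 9 3 21 75 24 14]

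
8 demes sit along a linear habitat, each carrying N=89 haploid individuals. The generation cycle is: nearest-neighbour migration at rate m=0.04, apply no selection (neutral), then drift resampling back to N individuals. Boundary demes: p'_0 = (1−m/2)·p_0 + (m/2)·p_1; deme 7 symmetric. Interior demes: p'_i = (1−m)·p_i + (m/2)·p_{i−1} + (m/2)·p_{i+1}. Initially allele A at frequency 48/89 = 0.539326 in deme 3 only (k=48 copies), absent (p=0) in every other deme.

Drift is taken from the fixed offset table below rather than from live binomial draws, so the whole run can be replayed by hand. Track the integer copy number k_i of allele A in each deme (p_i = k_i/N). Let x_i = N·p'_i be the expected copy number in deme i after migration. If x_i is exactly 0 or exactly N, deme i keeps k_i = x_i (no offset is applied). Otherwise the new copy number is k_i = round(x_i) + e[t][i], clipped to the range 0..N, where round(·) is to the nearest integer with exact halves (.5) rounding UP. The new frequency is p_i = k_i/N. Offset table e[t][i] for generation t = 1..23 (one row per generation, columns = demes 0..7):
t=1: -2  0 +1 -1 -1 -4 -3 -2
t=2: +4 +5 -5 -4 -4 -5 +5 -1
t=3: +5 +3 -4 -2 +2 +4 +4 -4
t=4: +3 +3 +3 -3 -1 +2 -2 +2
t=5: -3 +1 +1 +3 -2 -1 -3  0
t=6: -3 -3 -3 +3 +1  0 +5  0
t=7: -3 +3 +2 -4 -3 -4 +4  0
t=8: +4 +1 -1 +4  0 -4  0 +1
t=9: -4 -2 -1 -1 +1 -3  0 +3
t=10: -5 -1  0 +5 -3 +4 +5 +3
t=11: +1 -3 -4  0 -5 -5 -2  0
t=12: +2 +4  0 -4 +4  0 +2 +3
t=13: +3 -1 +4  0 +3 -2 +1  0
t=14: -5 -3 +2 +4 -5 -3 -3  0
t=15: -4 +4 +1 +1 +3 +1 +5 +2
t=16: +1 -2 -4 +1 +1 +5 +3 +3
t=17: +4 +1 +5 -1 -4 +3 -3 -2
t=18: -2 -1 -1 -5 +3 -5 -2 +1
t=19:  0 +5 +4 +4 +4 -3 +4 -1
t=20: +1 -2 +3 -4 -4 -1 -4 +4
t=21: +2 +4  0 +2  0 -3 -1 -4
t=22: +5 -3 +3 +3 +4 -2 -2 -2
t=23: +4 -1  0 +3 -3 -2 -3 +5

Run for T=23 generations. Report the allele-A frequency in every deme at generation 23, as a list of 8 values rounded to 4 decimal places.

[0.1685, 0.1348, 0.2697, 0.3483, 0.1011, 0.0000, 0.1011, 0.1798]

t=0: k=[0 0 0 48 0 0 0 0]
t=1: x=[0.0000 0.0000 0.9600 46.0800 0.9600 0.0000 0.0000 0.0000] k=[0 0 2 45 0 0 0 0]
t=2: x=[0.0000 0.0400 2.8200 43.2400 0.9000 0.0000 0.0000 0.0000] k=[0 5 0 39 0 0 0 0]
t=3: x=[0.1000 4.8000 0.8800 37.4400 0.7800 0.0000 0.0000 0.0000] k=[5 8 0 35 3 0 0 0]
t=4: x=[5.0600 7.7800 0.8600 33.6600 3.5800 0.0600 0.0000 0.0000] k=[8 11 4 31 3 2 0 0]
t=5: x=[8.0600 10.8000 4.6800 29.9000 3.5400 1.9800 0.0400 0.0000] k=[5 12 6 33 2 1 0 0]
t=6: x=[5.1400 11.7400 6.6600 31.8400 2.6000 1.0000 0.0200 0.0000] k=[2 9 4 35 4 1 5 0]
t=7: x=[2.1400 8.7600 4.7200 33.7600 4.5600 1.1400 4.8200 0.1000] k=[0 12 7 30 2 0 9 0]
t=8: x=[0.2400 11.6600 7.5600 28.9800 2.5200 0.2200 8.6400 0.1800] k=[4 13 7 33 3 0 9 1]
t=9: x=[4.1800 12.7000 7.6400 31.8800 3.5400 0.2400 8.6600 1.1600] k=[0 11 7 31 5 0 9 4]
t=10: x=[0.2200 10.7000 7.5600 30.0000 5.4200 0.2800 8.7200 4.1000] k=[0 10 8 35 2 4 14 7]
t=11: x=[0.2000 9.7600 8.5800 33.8000 2.7000 4.1600 13.6600 7.1400] k=[1 7 5 34 0 0 12 7]
t=12: x=[1.1200 6.8400 5.6200 32.7400 0.6800 0.2400 11.6600 7.1000] k=[3 11 6 29 5 0 14 10]
t=13: x=[3.1600 10.7400 6.5600 28.0600 5.3800 0.3800 13.6400 10.0800] k=[6 10 11 28 8 0 15 10]
t=14: x=[6.0800 9.9400 11.3200 27.2600 8.2400 0.4600 14.6000 10.1000] k=[1 7 13 31 3 0 12 10]
t=15: x=[1.1200 7.0000 13.2400 30.0800 3.5000 0.3000 11.7200 10.0400] k=[0 11 14 31 7 1 17 12]
t=16: x=[0.2200 10.8400 14.2800 30.1800 7.3600 1.4400 16.5800 12.1000] k=[1 9 10 31 8 6 20 15]
t=17: x=[1.1600 8.8600 10.4000 30.1200 8.4200 6.3200 19.6200 15.1000] k=[5 10 15 29 4 9 17 13]
t=18: x=[5.1000 10.0000 15.1800 28.2200 4.6000 9.0600 16.7600 13.0800] k=[3 9 14 23 8 4 15 14]
t=19: x=[3.1200 8.9800 14.0800 22.5200 8.2200 4.3000 14.7600 14.0200] k=[3 14 18 27 12 1 19 13]
t=20: x=[3.2200 13.8600 18.1000 26.5200 12.0800 1.5800 18.5200 13.1200] k=[4 12 21 23 8 1 15 17]
t=21: x=[4.1600 12.0200 20.8600 22.6600 8.1600 1.4200 14.7600 16.9600] k=[6 16 21 25 8 0 14 13]
t=22: x=[6.2000 15.9000 20.9800 24.5800 8.1800 0.4400 13.7000 13.0200] k=[11 13 24 28 12 0 12 11]
t=23: x=[11.0400 13.1800 23.8600 27.6000 12.0800 0.4800 11.7400 11.0200] k=[15 12 24 31 9 0 9 16]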